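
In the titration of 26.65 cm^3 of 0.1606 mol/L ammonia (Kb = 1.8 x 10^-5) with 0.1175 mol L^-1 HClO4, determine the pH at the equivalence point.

5.21

n(NH3) = 0.1606 x 0.02665 = 0.004280 mol; V(HClO4) at equivalence = 0.004280/0.1175 = 0.03643 L.
At equivalence the base is fully converted to NH4+; total volume = 0.06308 L, so [NH4+] = 0.004280/0.06308 = 0.06786 M.
Ka(NH4+) = Kw/Kb = 1.0e-14 / 1.8 x 10^-5 = 5.56e-10.
[H^+] = sqrt(Ka x [NH4+]) = sqrt(5.56e-10 x 0.06786) = 6.14e-6 M.
pH = -log(6.14e-6) = 5.21.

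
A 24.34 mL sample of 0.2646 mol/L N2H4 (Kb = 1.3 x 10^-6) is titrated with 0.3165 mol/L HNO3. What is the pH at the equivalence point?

n(N2H4) = 0.2646 x 0.02434 = 0.006440 mol; V(HNO3) at equivalence = 0.006440/0.3165 = 0.02035 L.
At equivalence the base is fully converted to N2H5+; total volume = 0.04469 L, so [N2H5+] = 0.006440/0.04469 = 0.1441 M.
Ka(N2H5+) = Kw/Kb = 1.0e-14 / 1.3 x 10^-6 = 7.69e-9.
[H^+] = sqrt(Ka x [N2H5+]) = sqrt(7.69e-9 x 0.1441) = 3.33e-5 M.
pH = -log(3.33e-5) = 4.48.

4.48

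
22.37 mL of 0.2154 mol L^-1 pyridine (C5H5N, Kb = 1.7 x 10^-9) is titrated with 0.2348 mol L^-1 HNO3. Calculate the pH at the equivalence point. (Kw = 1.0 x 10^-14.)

3.09

n(C5H5N) = 0.2154 x 0.02237 = 0.004818 mol; V(HNO3) at equivalence = 0.004818/0.2348 = 0.02052 L.
At equivalence the base is fully converted to C5H5NH+; total volume = 0.04289 L, so [C5H5NH+] = 0.004818/0.04289 = 0.1123 M.
Ka(C5H5NH+) = Kw/Kb = 1.0e-14 / 1.7 x 10^-9 = 5.88e-6.
[H^+] = sqrt(Ka x [C5H5NH+]) = sqrt(5.88e-6 x 0.1123) = 0.000813 M.
pH = -log(0.000813) = 3.09.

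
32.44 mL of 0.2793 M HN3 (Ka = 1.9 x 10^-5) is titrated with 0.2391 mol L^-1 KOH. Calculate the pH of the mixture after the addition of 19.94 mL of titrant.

4.77

Initial n(HN3) = 0.2793 x 0.03244 = 0.009060 mol.
n(KOH) added = 0.2391 x 0.01994 = 0.004768 mol, converting that many moles of HN3 to N3-.
Remaining n(HN3) = 0.004293 mol; n(N3-) = 0.004768 mol.
By Henderson-Hasselbalch, pH = pKa + log([A^-]/[HA]) = 4.72 + log(0.004768/0.004293) = 4.72 + (+0.05) = 4.77.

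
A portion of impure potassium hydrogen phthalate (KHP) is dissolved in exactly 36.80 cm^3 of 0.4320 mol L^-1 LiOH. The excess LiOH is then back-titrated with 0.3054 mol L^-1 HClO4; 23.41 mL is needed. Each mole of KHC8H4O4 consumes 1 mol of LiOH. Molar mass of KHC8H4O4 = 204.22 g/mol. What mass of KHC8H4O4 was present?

Total n(LiOH) added = 0.4320 x 0.03680 = 0.01590 mol.
n(HClO4) used = 0.3054 x 0.02341 = 0.007149 mol, which equals the excess n(LiOH).
So n(LiOH) consumed by the sample = 0.01590 - 0.007149 = 0.008748 mol.
n(KHC8H4O4) = 0.008748 / 1 = 0.008748 mol.
mass = 0.008748 mol x 204.22 g/mol = 1.79 g.

1.79 g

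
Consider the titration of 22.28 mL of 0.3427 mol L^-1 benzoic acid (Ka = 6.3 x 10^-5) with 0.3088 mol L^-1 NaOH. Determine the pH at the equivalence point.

n(C6H5COOH) = 0.3427 x 0.02228 = 0.007635 mol; V(NaOH) at equivalence = 0.007635/0.3088 = 0.02473 L.
At equivalence all the acid is converted to C6H5COO-; total volume = 0.02228 + 0.02473 = 0.04701 L, so [C6H5COO-] = 0.007635/0.04701 = 0.1624 M.
Kb = Kw/Ka = 1.0e-14 / 6.3 x 10^-5 = 1.59e-10.
[OH^-] = sqrt(Kb x [C6H5COO-]) = sqrt(1.59e-10 x 0.1624) = 5.08e-6 M.
pOH = 5.29, so pH = 14.00 - 5.29 = 8.71.

8.71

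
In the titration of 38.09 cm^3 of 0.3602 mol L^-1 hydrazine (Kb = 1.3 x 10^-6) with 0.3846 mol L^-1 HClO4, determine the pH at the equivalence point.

n(N2H4) = 0.3602 x 0.03809 = 0.01372 mol; V(HClO4) at equivalence = 0.01372/0.3846 = 0.03567 L.
At equivalence the base is fully converted to N2H5+; total volume = 0.07376 L, so [N2H5+] = 0.01372/0.07376 = 0.1860 M.
Ka(N2H5+) = Kw/Kb = 1.0e-14 / 1.3 x 10^-6 = 7.69e-9.
[H^+] = sqrt(Ka x [N2H5+]) = sqrt(7.69e-9 x 0.1860) = 3.78e-5 M.
pH = -log(3.78e-5) = 4.42.

4.42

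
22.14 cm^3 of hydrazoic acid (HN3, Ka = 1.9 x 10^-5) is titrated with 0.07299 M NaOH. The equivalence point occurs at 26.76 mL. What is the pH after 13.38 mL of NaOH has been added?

4.72

13.38 mL is exactly half the equivalence volume (26.76/2), i.e. the half-equivalence point.
There, n(HA) = n(A^-), so pH = pKa = -log(1.9 x 10^-5) = 4.72.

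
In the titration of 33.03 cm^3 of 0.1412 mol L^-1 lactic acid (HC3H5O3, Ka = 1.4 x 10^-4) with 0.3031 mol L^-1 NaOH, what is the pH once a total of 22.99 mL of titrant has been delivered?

12.61

n(acid) = 0.1412 x 0.03303 = 0.004664 mol; n(NaOH) added = 0.3031 x 0.02299 = 0.006968 mol.
Base is in excess by 0.006968 - 0.004664 = 0.002304 mol in a total volume of 0.05602 L.
[OH^-] = 0.002304/0.05602 = 0.04114 M, so pOH = 1.39 and pH = 14.00 - 1.39 = 12.61.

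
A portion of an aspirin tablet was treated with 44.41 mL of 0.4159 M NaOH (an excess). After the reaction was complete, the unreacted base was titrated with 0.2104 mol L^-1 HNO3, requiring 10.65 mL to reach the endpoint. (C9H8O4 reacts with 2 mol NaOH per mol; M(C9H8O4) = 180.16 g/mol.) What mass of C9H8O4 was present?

1.46 g

Total n(NaOH) added = 0.4159 x 0.04441 = 0.01847 mol.
n(HNO3) used = 0.2104 x 0.01065 = 0.002241 mol, which equals the excess n(NaOH).
So n(NaOH) consumed by the sample = 0.01847 - 0.002241 = 0.01623 mol.
n(C9H8O4) = 0.01623 / 2 = 0.008115 mol.
mass = 0.008115 mol x 180.16 g/mol = 1.46 g.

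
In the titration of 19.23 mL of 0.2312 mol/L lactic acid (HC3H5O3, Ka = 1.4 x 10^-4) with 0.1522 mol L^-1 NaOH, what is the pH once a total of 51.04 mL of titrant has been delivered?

12.67

n(acid) = 0.2312 x 0.01923 = 0.004446 mol; n(NaOH) added = 0.1522 x 0.05104 = 0.007768 mol.
Base is in excess by 0.007768 - 0.004446 = 0.003322 mol in a total volume of 0.07027 L.
[OH^-] = 0.003322/0.07027 = 0.04728 M, so pOH = 1.33 and pH = 14.00 - 1.33 = 12.67.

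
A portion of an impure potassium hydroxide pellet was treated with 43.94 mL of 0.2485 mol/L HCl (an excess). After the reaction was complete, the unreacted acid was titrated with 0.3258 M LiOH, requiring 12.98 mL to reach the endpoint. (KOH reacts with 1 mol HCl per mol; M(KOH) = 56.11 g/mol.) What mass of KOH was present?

Total n(HCl) added = 0.2485 x 0.04394 = 0.01092 mol.
n(LiOH) used = 0.3258 x 0.01298 = 0.004229 mol, which equals the excess n(HCl).
So n(HCl) consumed by the sample = 0.01092 - 0.004229 = 0.006690 mol.
n(KOH) = 0.006690 / 1 = 0.006690 mol.
mass = 0.006690 mol x 56.11 g/mol = 0.375 g.

0.375 g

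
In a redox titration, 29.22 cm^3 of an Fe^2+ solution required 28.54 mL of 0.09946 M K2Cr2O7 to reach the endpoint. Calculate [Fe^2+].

0.583 M

n(K2Cr2O7) = 0.09946 x 0.02854 = 0.002839 mol.
From the balanced equation, 1 mol K2Cr2O7 reacts with 6 mol Fe^2+, so n(Fe^2+) = 0.002839 x 6/1 = 0.01703 mol.
[Fe^2+] = 0.01703 / 0.02922 L = 0.583 M.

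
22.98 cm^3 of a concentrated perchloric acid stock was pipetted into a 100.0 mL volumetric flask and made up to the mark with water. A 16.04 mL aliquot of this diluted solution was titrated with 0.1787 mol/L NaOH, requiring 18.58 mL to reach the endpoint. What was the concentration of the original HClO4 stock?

0.901 M

n(NaOH) = 0.1787 x 0.01858 = 0.003320 mol.
n(HClO4) in the aliquot = 0.003320 mol.
[diluted HClO4] = 0.003320 / 0.01604 = 0.2070 M.
Dilution factor = 100.0/22.98 = 4.352, so [stock] = 0.2070 x 4.352 = 0.901 M.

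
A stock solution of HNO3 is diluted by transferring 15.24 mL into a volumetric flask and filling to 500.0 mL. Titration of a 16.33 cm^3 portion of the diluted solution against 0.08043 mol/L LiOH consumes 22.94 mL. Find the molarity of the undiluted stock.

n(LiOH) = 0.08043 x 0.02294 = 0.001845 mol.
n(HNO3) in the aliquot = 0.001845 mol.
[diluted HNO3] = 0.001845 / 0.01633 = 0.1130 M.
Dilution factor = 500.0/15.24 = 32.81, so [stock] = 0.1130 x 32.81 = 3.71 M.

3.71 M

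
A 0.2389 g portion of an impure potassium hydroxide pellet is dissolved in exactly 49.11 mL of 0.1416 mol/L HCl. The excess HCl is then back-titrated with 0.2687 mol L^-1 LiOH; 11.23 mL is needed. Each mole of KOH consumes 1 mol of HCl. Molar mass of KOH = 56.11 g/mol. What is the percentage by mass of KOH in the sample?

Total n(HCl) added = 0.1416 x 0.04911 = 0.006954 mol.
n(LiOH) used = 0.2687 x 0.01123 = 0.003018 mol, which equals the excess n(HCl).
So n(HCl) consumed by the sample = 0.006954 - 0.003018 = 0.003936 mol.
n(KOH) = 0.003936 / 1 = 0.003936 mol.
mass KOH = 0.003936 x 56.11 = 0.2209 g, so %KOH = 0.2209/0.2389 x 100 = 92.5%.

92.5%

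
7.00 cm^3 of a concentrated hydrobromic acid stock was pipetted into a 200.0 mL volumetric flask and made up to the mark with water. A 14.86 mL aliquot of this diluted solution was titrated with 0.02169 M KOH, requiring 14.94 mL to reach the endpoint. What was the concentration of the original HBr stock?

n(KOH) = 0.02169 x 0.01494 = 0.0003240 mol.
n(HBr) in the aliquot = 0.0003240 mol.
[diluted HBr] = 0.0003240 / 0.01486 = 0.02181 M.
Dilution factor = 200.0/7.000 = 28.57, so [stock] = 0.02181 x 28.57 = 0.623 M.

0.623 M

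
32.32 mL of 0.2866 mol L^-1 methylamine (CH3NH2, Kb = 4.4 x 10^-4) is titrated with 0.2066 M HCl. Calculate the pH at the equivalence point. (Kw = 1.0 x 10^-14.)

5.78

n(CH3NH2) = 0.2866 x 0.03232 = 0.009263 mol; V(HCl) at equivalence = 0.009263/0.2066 = 0.04484 L.
At equivalence the base is fully converted to CH3NH3+; total volume = 0.07716 L, so [CH3NH3+] = 0.009263/0.07716 = 0.1201 M.
Ka(CH3NH3+) = Kw/Kb = 1.0e-14 / 4.4 x 10^-4 = 2.27e-11.
[H^+] = sqrt(Ka x [CH3NH3+]) = sqrt(2.27e-11 x 0.1201) = 1.65e-6 M.
pH = -log(1.65e-6) = 5.78.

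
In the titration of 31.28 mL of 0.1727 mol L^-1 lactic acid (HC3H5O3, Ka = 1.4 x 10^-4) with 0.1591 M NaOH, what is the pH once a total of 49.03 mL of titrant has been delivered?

n(acid) = 0.1727 x 0.03128 = 0.005402 mol; n(NaOH) added = 0.1591 x 0.04903 = 0.007801 mol.
Base is in excess by 0.007801 - 0.005402 = 0.002399 mol in a total volume of 0.08031 L.
[OH^-] = 0.002399/0.08031 = 0.02987 M, so pOH = 1.52 and pH = 14.00 - 1.52 = 12.48.

12.48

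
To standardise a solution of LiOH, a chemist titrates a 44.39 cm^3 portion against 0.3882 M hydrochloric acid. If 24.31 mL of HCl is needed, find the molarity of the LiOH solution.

0.213 M

n(HCl) delivered = 0.3882 x 0.02431 = 0.009437 mol.
For a 1:1 reaction, n(LiOH) = 0.009437 mol.
[LiOH] = 0.009437 mol / 0.04439 L = 0.213 M.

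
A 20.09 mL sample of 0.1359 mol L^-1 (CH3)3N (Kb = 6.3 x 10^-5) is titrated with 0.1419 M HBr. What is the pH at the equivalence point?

n((CH3)3N) = 0.1359 x 0.02009 = 0.002730 mol; V(HBr) at equivalence = 0.002730/0.1419 = 0.01924 L.
At equivalence the base is fully converted to (CH3)3NH+; total volume = 0.03933 L, so [(CH3)3NH+] = 0.002730/0.03933 = 0.06942 M.
Ka((CH3)3NH+) = Kw/Kb = 1.0e-14 / 6.3 x 10^-5 = 1.59e-10.
[H^+] = sqrt(Ka x [(CH3)3NH+]) = sqrt(1.59e-10 x 0.06942) = 3.32e-6 M.
pH = -log(3.32e-6) = 5.48.

5.48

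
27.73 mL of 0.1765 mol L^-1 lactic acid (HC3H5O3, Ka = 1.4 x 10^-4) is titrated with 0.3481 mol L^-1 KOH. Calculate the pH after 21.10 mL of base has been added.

n(acid) = 0.1765 x 0.02773 = 0.004894 mol; n(KOH) added = 0.3481 x 0.02110 = 0.007345 mol.
Base is in excess by 0.007345 - 0.004894 = 0.002451 mol in a total volume of 0.04883 L.
[OH^-] = 0.002451/0.04883 = 0.05019 M, so pOH = 1.30 and pH = 14.00 - 1.30 = 12.70.

12.70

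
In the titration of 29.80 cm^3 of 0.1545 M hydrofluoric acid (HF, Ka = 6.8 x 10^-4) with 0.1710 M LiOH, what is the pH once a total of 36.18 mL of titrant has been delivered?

12.38

n(acid) = 0.1545 x 0.02980 = 0.004604 mol; n(LiOH) added = 0.1710 x 0.03618 = 0.006187 mol.
Base is in excess by 0.006187 - 0.004604 = 0.001583 mol in a total volume of 0.06598 L.
[OH^-] = 0.001583/0.06598 = 0.02399 M, so pOH = 1.62 and pH = 14.00 - 1.62 = 12.38.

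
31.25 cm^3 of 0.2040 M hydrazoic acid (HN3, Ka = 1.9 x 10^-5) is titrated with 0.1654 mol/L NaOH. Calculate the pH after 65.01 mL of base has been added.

n(acid) = 0.2040 x 0.03125 = 0.006375 mol; n(NaOH) added = 0.1654 x 0.06501 = 0.01075 mol.
Base is in excess by 0.01075 - 0.006375 = 0.004378 mol in a total volume of 0.09626 L.
[OH^-] = 0.004378/0.09626 = 0.04548 M, so pOH = 1.34 and pH = 14.00 - 1.34 = 12.66.

12.66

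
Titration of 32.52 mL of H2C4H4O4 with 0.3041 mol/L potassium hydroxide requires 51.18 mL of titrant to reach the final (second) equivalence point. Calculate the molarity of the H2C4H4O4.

0.239 M

n(KOH) = 0.3041 x 0.05118 = 0.01556 mol.
At the final (second) equivalence point, 2 mol OH^- react per mol H2C4H4O4, so n(H2C4H4O4) = 0.01556 / 2 = 0.007782 mol.
[H2C4H4O4] = 0.007782 / 0.03252 L = 0.239 M.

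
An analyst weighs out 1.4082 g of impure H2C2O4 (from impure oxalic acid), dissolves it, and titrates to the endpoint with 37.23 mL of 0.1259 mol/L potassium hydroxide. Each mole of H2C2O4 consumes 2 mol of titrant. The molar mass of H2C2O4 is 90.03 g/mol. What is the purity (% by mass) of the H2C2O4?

n(KOH) = 0.1259 x 0.03723 = 0.004687 mol.
n(H2C2O4) = 0.004687 / 2 = 0.002344 mol.
mass of H2C2O4 = 0.002344 x 90.03 = 0.2110 g.
% purity = 0.2110 / 1.4082 x 100 = 15.0%.

15.0%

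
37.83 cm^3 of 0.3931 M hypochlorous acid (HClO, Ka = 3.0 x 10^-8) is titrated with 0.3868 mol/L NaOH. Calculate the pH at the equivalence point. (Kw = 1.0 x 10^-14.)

n(HClO) = 0.3931 x 0.03783 = 0.01487 mol; V(NaOH) at equivalence = 0.01487/0.3868 = 0.03845 L.
At equivalence all the acid is converted to ClO-; total volume = 0.03783 + 0.03845 = 0.07628 L, so [ClO-] = 0.01487/0.07628 = 0.1950 M.
Kb = Kw/Ka = 1.0e-14 / 3.0 x 10^-8 = 3.33e-7.
[OH^-] = sqrt(Kb x [ClO-]) = sqrt(3.33e-7 x 0.1950) = 0.000255 M.
pOH = 3.59, so pH = 14.00 - 3.59 = 10.41.

10.41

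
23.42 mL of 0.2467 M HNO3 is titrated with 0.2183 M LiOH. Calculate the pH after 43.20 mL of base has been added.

12.74

n(acid) = 0.2467 x 0.02342 = 0.005778 mol; n(LiOH) added = 0.2183 x 0.04320 = 0.009431 mol.
Base is in excess by 0.009431 - 0.005778 = 0.003653 mol in a total volume of 0.06662 L.
[OH^-] = 0.003653/0.06662 = 0.05483 M, so pOH = 1.26 and pH = 14.00 - 1.26 = 12.74.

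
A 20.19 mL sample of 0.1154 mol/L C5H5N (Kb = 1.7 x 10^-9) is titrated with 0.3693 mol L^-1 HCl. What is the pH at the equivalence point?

3.14

n(C5H5N) = 0.1154 x 0.02019 = 0.002330 mol; V(HCl) at equivalence = 0.002330/0.3693 = 0.006309 L.
At equivalence the base is fully converted to C5H5NH+; total volume = 0.02650 L, so [C5H5NH+] = 0.002330/0.02650 = 0.08792 M.
Ka(C5H5NH+) = Kw/Kb = 1.0e-14 / 1.7 x 10^-9 = 5.88e-6.
[H^+] = sqrt(Ka x [C5H5NH+]) = sqrt(5.88e-6 x 0.08792) = 0.000719 M.
pH = -log(0.000719) = 3.14.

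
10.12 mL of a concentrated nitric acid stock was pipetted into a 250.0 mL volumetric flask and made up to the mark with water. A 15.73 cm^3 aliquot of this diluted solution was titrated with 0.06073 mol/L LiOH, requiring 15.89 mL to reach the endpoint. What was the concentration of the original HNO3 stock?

1.52 M

n(LiOH) = 0.06073 x 0.01589 = 0.0009650 mol.
n(HNO3) in the aliquot = 0.0009650 mol.
[diluted HNO3] = 0.0009650 / 0.01573 = 0.06135 M.
Dilution factor = 250.0/10.12 = 24.70, so [stock] = 0.06135 x 24.70 = 1.52 M.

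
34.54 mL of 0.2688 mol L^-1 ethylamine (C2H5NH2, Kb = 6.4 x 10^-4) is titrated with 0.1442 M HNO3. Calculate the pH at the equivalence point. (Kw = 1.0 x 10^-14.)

5.92

n(C2H5NH2) = 0.2688 x 0.03454 = 0.009284 mol; V(HNO3) at equivalence = 0.009284/0.1442 = 0.06439 L.
At equivalence the base is fully converted to C2H5NH3+; total volume = 0.09893 L, so [C2H5NH3+] = 0.009284/0.09893 = 0.09385 M.
Ka(C2H5NH3+) = Kw/Kb = 1.0e-14 / 6.4 x 10^-4 = 1.56e-11.
[H^+] = sqrt(Ka x [C2H5NH3+]) = sqrt(1.56e-11 x 0.09385) = 1.21e-6 M.
pH = -log(1.21e-6) = 5.92.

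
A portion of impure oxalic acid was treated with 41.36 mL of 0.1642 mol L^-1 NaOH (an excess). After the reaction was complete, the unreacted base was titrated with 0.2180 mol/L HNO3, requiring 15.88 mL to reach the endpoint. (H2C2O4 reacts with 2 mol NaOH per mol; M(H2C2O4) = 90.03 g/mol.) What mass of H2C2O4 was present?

Total n(NaOH) added = 0.1642 x 0.04136 = 0.006791 mol.
n(HNO3) used = 0.2180 x 0.01588 = 0.003462 mol, which equals the excess n(NaOH).
So n(NaOH) consumed by the sample = 0.006791 - 0.003462 = 0.003329 mol.
n(H2C2O4) = 0.003329 / 2 = 0.001665 mol.
mass = 0.001665 mol x 90.03 g/mol = 0.150 g.

0.150 g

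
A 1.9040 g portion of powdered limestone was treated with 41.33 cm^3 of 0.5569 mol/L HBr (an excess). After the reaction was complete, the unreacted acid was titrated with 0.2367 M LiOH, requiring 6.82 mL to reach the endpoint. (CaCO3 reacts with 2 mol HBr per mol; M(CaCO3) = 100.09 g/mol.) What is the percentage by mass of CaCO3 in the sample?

56.3%

Total n(HBr) added = 0.5569 x 0.04133 = 0.02302 mol.
n(LiOH) used = 0.2367 x 0.006820 = 0.001614 mol, which equals the excess n(HBr).
So n(HBr) consumed by the sample = 0.02302 - 0.001614 = 0.02140 mol.
n(CaCO3) = 0.02140 / 2 = 0.01070 mol.
mass CaCO3 = 0.01070 x 100.09 = 1.071 g, so %CaCO3 = 1.071/1.9040 x 100 = 56.3%.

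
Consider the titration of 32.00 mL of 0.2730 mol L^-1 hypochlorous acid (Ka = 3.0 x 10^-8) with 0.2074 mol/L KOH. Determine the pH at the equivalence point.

10.30

n(HClO) = 0.2730 x 0.03200 = 0.008736 mol; V(KOH) at equivalence = 0.008736/0.2074 = 0.04212 L.
At equivalence all the acid is converted to ClO-; total volume = 0.03200 + 0.04212 = 0.07412 L, so [ClO-] = 0.008736/0.07412 = 0.1179 M.
Kb = Kw/Ka = 1.0e-14 / 3.0 x 10^-8 = 3.33e-7.
[OH^-] = sqrt(Kb x [ClO-]) = sqrt(3.33e-7 x 0.1179) = 0.000198 M.
pOH = 3.70, so pH = 14.00 - 3.70 = 10.30.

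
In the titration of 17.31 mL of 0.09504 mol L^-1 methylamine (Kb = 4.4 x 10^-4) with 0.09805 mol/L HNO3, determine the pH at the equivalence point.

n(CH3NH2) = 0.09504 x 0.01731 = 0.001645 mol; V(HNO3) at equivalence = 0.001645/0.09805 = 0.01678 L.
At equivalence the base is fully converted to CH3NH3+; total volume = 0.03409 L, so [CH3NH3+] = 0.001645/0.03409 = 0.04826 M.
Ka(CH3NH3+) = Kw/Kb = 1.0e-14 / 4.4 x 10^-4 = 2.27e-11.
[H^+] = sqrt(Ka x [CH3NH3+]) = sqrt(2.27e-11 x 0.04826) = 1.05e-6 M.
pH = -log(1.05e-6) = 5.98.

5.98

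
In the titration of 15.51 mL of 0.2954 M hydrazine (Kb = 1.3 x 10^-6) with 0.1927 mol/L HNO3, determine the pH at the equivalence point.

4.52

n(N2H4) = 0.2954 x 0.01551 = 0.004582 mol; V(HNO3) at equivalence = 0.004582/0.1927 = 0.02378 L.
At equivalence the base is fully converted to N2H5+; total volume = 0.03929 L, so [N2H5+] = 0.004582/0.03929 = 0.1166 M.
Ka(N2H5+) = Kw/Kb = 1.0e-14 / 1.3 x 10^-6 = 7.69e-9.
[H^+] = sqrt(Ka x [N2H5+]) = sqrt(7.69e-9 x 0.1166) = 3.00e-5 M.
pH = -log(3.00e-5) = 4.52.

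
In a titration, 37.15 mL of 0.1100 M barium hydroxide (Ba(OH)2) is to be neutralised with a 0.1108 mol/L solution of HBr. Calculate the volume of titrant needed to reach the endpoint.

73.8 mL

n(Ba(OH)2) = 0.1100 mol/L x 0.03715 L = 0.004086 mol.
The neutralisation is 1 Ba(OH)2 : 2 HBr, so n(HBr) = 0.004086 x 2/1 = 0.008173 mol.
V(HBr) = 0.008173 / 0.1108 = 0.07376 L = 73.8 mL.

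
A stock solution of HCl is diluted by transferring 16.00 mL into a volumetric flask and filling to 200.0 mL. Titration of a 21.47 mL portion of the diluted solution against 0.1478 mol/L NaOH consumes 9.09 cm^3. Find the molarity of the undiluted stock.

0.782 M

n(NaOH) = 0.1478 x 0.009090 = 0.001344 mol.
n(HCl) in the aliquot = 0.001344 mol.
[diluted HCl] = 0.001344 / 0.02147 = 0.06258 M.
Dilution factor = 200.0/16.00 = 12.50, so [stock] = 0.06258 x 12.50 = 0.782 M.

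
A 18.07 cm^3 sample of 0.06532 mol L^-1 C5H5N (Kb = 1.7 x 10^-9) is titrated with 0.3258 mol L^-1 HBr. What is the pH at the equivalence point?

n(C5H5N) = 0.06532 x 0.01807 = 0.001180 mol; V(HBr) at equivalence = 0.001180/0.3258 = 0.003623 L.
At equivalence the base is fully converted to C5H5NH+; total volume = 0.02169 L, so [C5H5NH+] = 0.001180/0.02169 = 0.05441 M.
Ka(C5H5NH+) = Kw/Kb = 1.0e-14 / 1.7 x 10^-9 = 5.88e-6.
[H^+] = sqrt(Ka x [C5H5NH+]) = sqrt(5.88e-6 x 0.05441) = 0.000566 M.
pH = -log(0.000566) = 3.25.

3.25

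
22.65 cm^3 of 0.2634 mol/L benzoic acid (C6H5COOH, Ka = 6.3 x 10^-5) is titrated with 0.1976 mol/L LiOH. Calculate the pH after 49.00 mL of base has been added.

12.71

n(acid) = 0.2634 x 0.02265 = 0.005966 mol; n(LiOH) added = 0.1976 x 0.04900 = 0.009682 mol.
Base is in excess by 0.009682 - 0.005966 = 0.003716 mol in a total volume of 0.07165 L.
[OH^-] = 0.003716/0.07165 = 0.05187 M, so pOH = 1.29 and pH = 14.00 - 1.29 = 12.71.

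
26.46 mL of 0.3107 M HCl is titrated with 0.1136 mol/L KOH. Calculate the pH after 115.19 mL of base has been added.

n(acid) = 0.3107 x 0.02646 = 0.008221 mol; n(KOH) added = 0.1136 x 0.1152 = 0.01309 mol.
Base is in excess by 0.01309 - 0.008221 = 0.004864 mol in a total volume of 0.1416 L.
[OH^-] = 0.004864/0.1416 = 0.03434 M, so pOH = 1.46 and pH = 14.00 - 1.46 = 12.54.

12.54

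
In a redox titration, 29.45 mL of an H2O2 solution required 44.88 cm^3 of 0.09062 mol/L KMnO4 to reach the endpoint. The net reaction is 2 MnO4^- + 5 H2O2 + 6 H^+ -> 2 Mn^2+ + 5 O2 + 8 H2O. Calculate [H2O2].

0.345 M

n(KMnO4) = 0.09062 x 0.04488 = 0.004067 mol.
From the balanced equation, 2 mol KMnO4 reacts with 5 mol H2O2, so n(H2O2) = 0.004067 x 5/2 = 0.01017 mol.
[H2O2] = 0.01017 / 0.02945 L = 0.345 M.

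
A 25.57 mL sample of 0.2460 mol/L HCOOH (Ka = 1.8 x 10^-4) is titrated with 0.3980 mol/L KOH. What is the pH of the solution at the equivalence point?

n(HCOOH) = 0.2460 x 0.02557 = 0.006290 mol; V(KOH) at equivalence = 0.006290/0.3980 = 0.01580 L.
At equivalence all the acid is converted to HCOO-; total volume = 0.02557 + 0.01580 = 0.04137 L, so [HCOO-] = 0.006290/0.04137 = 0.1520 M.
Kb = Kw/Ka = 1.0e-14 / 1.8 x 10^-4 = 5.56e-11.
[OH^-] = sqrt(Kb x [HCOO-]) = sqrt(5.56e-11 x 0.1520) = 2.91e-6 M.
pOH = 5.54, so pH = 14.00 - 5.54 = 8.46.

8.46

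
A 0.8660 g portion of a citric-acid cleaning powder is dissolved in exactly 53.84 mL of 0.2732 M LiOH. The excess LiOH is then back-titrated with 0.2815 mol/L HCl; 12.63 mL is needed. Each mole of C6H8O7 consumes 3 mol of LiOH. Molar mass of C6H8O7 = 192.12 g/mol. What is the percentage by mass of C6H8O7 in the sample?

Total n(LiOH) added = 0.2732 x 0.05384 = 0.01471 mol.
n(HCl) used = 0.2815 x 0.01263 = 0.003555 mol, which equals the excess n(LiOH).
So n(LiOH) consumed by the sample = 0.01471 - 0.003555 = 0.01115 mol.
n(C6H8O7) = 0.01115 / 3 = 0.003718 mol.
mass C6H8O7 = 0.003718 x 192.12 = 0.7143 g, so %C6H8O7 = 0.7143/0.8660 x 100 = 82.5%.

82.5%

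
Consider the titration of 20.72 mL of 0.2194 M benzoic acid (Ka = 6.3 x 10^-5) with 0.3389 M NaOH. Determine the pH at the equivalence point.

n(C6H5COOH) = 0.2194 x 0.02072 = 0.004546 mol; V(NaOH) at equivalence = 0.004546/0.3389 = 0.01341 L.
At equivalence all the acid is converted to C6H5COO-; total volume = 0.02072 + 0.01341 = 0.03413 L, so [C6H5COO-] = 0.004546/0.03413 = 0.1332 M.
Kb = Kw/Ka = 1.0e-14 / 6.3 x 10^-5 = 1.59e-10.
[OH^-] = sqrt(Kb x [C6H5COO-]) = sqrt(1.59e-10 x 0.1332) = 4.60e-6 M.
pOH = 5.34, so pH = 14.00 - 5.34 = 8.66.

8.66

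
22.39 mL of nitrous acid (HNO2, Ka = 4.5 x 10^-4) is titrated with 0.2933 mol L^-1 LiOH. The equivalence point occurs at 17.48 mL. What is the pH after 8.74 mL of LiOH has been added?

3.35

8.74 mL is exactly half the equivalence volume (17.48/2), i.e. the half-equivalence point.
There, n(HA) = n(A^-), so pH = pKa = -log(4.5 x 10^-4) = 3.35.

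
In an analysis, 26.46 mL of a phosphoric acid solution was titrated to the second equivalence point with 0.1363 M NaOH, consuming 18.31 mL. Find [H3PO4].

0.0472 M

n(NaOH) = 0.1363 x 0.01831 = 0.002496 mol.
At the second equivalence point, 2 mol OH^- react per mol H3PO4, so n(H3PO4) = 0.002496 / 2 = 0.001248 mol.
[H3PO4] = 0.001248 / 0.02646 L = 0.0472 M.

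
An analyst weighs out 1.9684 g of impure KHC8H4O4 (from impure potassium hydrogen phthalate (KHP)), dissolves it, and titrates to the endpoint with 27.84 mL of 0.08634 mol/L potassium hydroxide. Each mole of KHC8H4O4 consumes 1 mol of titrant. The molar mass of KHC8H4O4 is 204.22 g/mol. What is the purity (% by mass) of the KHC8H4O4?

24.9%

n(KOH) = 0.08634 x 0.02784 = 0.002404 mol.
n(KHC8H4O4) = 0.002404 / 1 = 0.002404 mol.
mass of KHC8H4O4 = 0.002404 x 204.22 = 0.4909 g.
% purity = 0.4909 / 1.9684 x 100 = 24.9%.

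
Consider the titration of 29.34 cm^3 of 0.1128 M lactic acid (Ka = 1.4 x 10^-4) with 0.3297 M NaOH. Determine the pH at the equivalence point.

8.39

n(HC3H5O3) = 0.1128 x 0.02934 = 0.003310 mol; V(NaOH) at equivalence = 0.003310/0.3297 = 0.01004 L.
At equivalence all the acid is converted to C3H5O3-; total volume = 0.02934 + 0.01004 = 0.03938 L, so [C3H5O3-] = 0.003310/0.03938 = 0.08405 M.
Kb = Kw/Ka = 1.0e-14 / 1.4 x 10^-4 = 7.14e-11.
[OH^-] = sqrt(Kb x [C3H5O3-]) = sqrt(7.14e-11 x 0.08405) = 2.45e-6 M.
pOH = 5.61, so pH = 14.00 - 5.61 = 8.39.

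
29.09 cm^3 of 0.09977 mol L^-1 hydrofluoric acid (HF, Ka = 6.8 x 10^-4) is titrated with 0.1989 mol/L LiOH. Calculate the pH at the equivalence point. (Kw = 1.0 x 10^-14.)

7.99

n(HF) = 0.09977 x 0.02909 = 0.002902 mol; V(LiOH) at equivalence = 0.002902/0.1989 = 0.01459 L.
At equivalence all the acid is converted to F-; total volume = 0.02909 + 0.01459 = 0.04368 L, so [F-] = 0.002902/0.04368 = 0.06644 M.
Kb = Kw/Ka = 1.0e-14 / 6.8 x 10^-4 = 1.47e-11.
[OH^-] = sqrt(Kb x [F-]) = sqrt(1.47e-11 x 0.06644) = 9.88e-7 M.
pOH = 6.01, so pH = 14.00 - 6.01 = 7.99.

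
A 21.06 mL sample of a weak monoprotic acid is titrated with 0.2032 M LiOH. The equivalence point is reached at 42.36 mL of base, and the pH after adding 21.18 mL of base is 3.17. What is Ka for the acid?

21.18 mL is half of the equivalence volume, so this is the half-equivalence point where [HA] = [A^-].
At half-equivalence pH = pKa, so pKa = 3.17.
Ka = 10^(-3.17) = 6.8 x 10^-4.

6.8 x 10^-4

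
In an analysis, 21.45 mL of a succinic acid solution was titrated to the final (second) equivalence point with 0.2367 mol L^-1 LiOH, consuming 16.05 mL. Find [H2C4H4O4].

n(LiOH) = 0.2367 x 0.01605 = 0.003799 mol.
At the final (second) equivalence point, 2 mol OH^- react per mol H2C4H4O4, so n(H2C4H4O4) = 0.003799 / 2 = 0.001900 mol.
[H2C4H4O4] = 0.001900 / 0.02145 L = 0.0886 M.

0.0886 M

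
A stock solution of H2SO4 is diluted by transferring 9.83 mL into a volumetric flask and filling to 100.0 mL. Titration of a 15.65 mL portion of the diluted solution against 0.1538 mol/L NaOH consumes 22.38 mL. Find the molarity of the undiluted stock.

1.12 M

n(NaOH) = 0.1538 x 0.02238 = 0.003442 mol.
n(H2SO4) in the aliquot = 0.003442 x 1/2 = 0.001721 mol.
[diluted H2SO4] = 0.001721 / 0.01565 = 0.1100 M.
Dilution factor = 100.0/9.830 = 10.17, so [stock] = 0.1100 x 10.17 = 1.12 M.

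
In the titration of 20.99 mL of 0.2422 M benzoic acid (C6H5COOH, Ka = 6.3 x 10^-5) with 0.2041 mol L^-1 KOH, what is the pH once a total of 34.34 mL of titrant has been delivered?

n(acid) = 0.2422 x 0.02099 = 0.005084 mol; n(KOH) added = 0.2041 x 0.03434 = 0.007009 mol.
Base is in excess by 0.007009 - 0.005084 = 0.001925 mol in a total volume of 0.05533 L.
[OH^-] = 0.001925/0.05533 = 0.03479 M, so pOH = 1.46 and pH = 14.00 - 1.46 = 12.54.

12.54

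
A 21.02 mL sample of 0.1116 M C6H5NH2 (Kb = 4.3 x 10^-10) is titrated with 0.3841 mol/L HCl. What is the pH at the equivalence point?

n(C6H5NH2) = 0.1116 x 0.02102 = 0.002346 mol; V(HCl) at equivalence = 0.002346/0.3841 = 0.006107 L.
At equivalence the base is fully converted to C6H5NH3+; total volume = 0.02713 L, so [C6H5NH3+] = 0.002346/0.02713 = 0.08647 M.
Ka(C6H5NH3+) = Kw/Kb = 1.0e-14 / 4.3 x 10^-10 = 2.33e-5.
[H^+] = sqrt(Ka x [C6H5NH3+]) = sqrt(2.33e-5 x 0.08647) = 0.00142 M.
pH = -log(0.00142) = 2.85.

2.85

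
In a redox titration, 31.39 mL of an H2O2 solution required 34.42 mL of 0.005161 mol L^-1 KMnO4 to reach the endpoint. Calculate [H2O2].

0.0141 M

n(KMnO4) = 0.005161 x 0.03442 = 0.0001776 mol.
From the balanced equation, 2 mol KMnO4 reacts with 5 mol H2O2, so n(H2O2) = 0.0001776 x 5/2 = 0.0004441 mol.
[H2O2] = 0.0004441 / 0.03139 L = 0.0141 M.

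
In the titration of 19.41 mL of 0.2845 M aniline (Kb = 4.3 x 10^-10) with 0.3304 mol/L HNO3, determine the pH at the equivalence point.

2.72

n(C6H5NH2) = 0.2845 x 0.01941 = 0.005522 mol; V(HNO3) at equivalence = 0.005522/0.3304 = 0.01671 L.
At equivalence the base is fully converted to C6H5NH3+; total volume = 0.03612 L, so [C6H5NH3+] = 0.005522/0.03612 = 0.1529 M.
Ka(C6H5NH3+) = Kw/Kb = 1.0e-14 / 4.3 x 10^-10 = 2.33e-5.
[H^+] = sqrt(Ka x [C6H5NH3+]) = sqrt(2.33e-5 x 0.1529) = 0.00189 M.
pH = -log(0.00189) = 2.72.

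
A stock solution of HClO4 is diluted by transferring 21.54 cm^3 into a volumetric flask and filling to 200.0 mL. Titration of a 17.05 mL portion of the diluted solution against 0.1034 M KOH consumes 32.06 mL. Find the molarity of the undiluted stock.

1.81 M

n(KOH) = 0.1034 x 0.03206 = 0.003315 mol.
n(HClO4) in the aliquot = 0.003315 mol.
[diluted HClO4] = 0.003315 / 0.01705 = 0.1944 M.
Dilution factor = 200.0/21.54 = 9.285, so [stock] = 0.1944 x 9.285 = 1.81 M.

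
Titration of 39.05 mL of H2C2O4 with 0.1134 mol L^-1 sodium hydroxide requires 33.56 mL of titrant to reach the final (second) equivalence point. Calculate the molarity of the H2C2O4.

n(NaOH) = 0.1134 x 0.03356 = 0.003806 mol.
At the final (second) equivalence point, 2 mol OH^- react per mol H2C2O4, so n(H2C2O4) = 0.003806 / 2 = 0.001903 mol.
[H2C2O4] = 0.001903 / 0.03905 L = 0.0487 M.

0.0487 M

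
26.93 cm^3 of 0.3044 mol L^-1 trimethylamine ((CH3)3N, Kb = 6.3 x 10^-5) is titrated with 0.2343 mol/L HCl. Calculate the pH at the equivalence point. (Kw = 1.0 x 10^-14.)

5.34

n((CH3)3N) = 0.3044 x 0.02693 = 0.008197 mol; V(HCl) at equivalence = 0.008197/0.2343 = 0.03499 L.
At equivalence the base is fully converted to (CH3)3NH+; total volume = 0.06192 L, so [(CH3)3NH+] = 0.008197/0.06192 = 0.1324 M.
Ka((CH3)3NH+) = Kw/Kb = 1.0e-14 / 6.3 x 10^-5 = 1.59e-10.
[H^+] = sqrt(Ka x [(CH3)3NH+]) = sqrt(1.59e-10 x 0.1324) = 4.58e-6 M.
pH = -log(4.58e-6) = 5.34.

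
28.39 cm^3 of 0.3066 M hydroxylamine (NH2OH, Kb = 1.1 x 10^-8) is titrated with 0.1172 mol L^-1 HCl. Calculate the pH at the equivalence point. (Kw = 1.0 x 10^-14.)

n(NH2OH) = 0.3066 x 0.02839 = 0.008704 mol; V(HCl) at equivalence = 0.008704/0.1172 = 0.07427 L.
At equivalence the base is fully converted to NH3OH+; total volume = 0.1027 L, so [NH3OH+] = 0.008704/0.1027 = 0.08479 M.
Ka(NH3OH+) = Kw/Kb = 1.0e-14 / 1.1 x 10^-8 = 9.09e-7.
[H^+] = sqrt(Ka x [NH3OH+]) = sqrt(9.09e-7 x 0.08479) = 0.000278 M.
pH = -log(0.000278) = 3.56.

3.56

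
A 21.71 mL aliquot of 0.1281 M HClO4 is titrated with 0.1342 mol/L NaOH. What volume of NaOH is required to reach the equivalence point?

20.7 mL

n(HClO4) = 0.1281 mol/L x 0.02171 L = 0.002781 mol.
At equivalence n(NaOH) = n(HClO4) = 0.002781 mol.
V(NaOH) = 0.002781 / 0.1342 = 0.02072 L = 20.7 mL.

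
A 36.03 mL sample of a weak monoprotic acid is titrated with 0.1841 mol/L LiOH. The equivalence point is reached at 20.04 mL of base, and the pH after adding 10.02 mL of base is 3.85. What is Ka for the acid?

1.4 x 10^-4

10.02 mL is half of the equivalence volume, so this is the half-equivalence point where [HA] = [A^-].
At half-equivalence pH = pKa, so pKa = 3.85.
Ka = 10^(-3.85) = 1.4 x 10^-4.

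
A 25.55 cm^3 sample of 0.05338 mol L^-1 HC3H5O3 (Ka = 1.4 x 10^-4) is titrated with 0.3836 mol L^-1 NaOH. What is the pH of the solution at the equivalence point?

n(HC3H5O3) = 0.05338 x 0.02555 = 0.001364 mol; V(NaOH) at equivalence = 0.001364/0.3836 = 0.003555 L.
At equivalence all the acid is converted to C3H5O3-; total volume = 0.02555 + 0.003555 = 0.02911 L, so [C3H5O3-] = 0.001364/0.02911 = 0.04686 M.
Kb = Kw/Ka = 1.0e-14 / 1.4 x 10^-4 = 7.14e-11.
[OH^-] = sqrt(Kb x [C3H5O3-]) = sqrt(7.14e-11 x 0.04686) = 1.83e-6 M.
pOH = 5.74, so pH = 14.00 - 5.74 = 8.26.

8.26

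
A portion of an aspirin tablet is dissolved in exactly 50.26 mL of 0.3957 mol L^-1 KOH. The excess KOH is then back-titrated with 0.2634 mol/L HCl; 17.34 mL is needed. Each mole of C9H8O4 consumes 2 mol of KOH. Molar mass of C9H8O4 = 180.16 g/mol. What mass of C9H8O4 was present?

1.38 g

Total n(KOH) added = 0.3957 x 0.05026 = 0.01989 mol.
n(HCl) used = 0.2634 x 0.01734 = 0.004567 mol, which equals the excess n(KOH).
So n(KOH) consumed by the sample = 0.01989 - 0.004567 = 0.01532 mol.
n(C9H8O4) = 0.01532 / 2 = 0.007660 mol.
mass = 0.007660 mol x 180.16 g/mol = 1.38 g.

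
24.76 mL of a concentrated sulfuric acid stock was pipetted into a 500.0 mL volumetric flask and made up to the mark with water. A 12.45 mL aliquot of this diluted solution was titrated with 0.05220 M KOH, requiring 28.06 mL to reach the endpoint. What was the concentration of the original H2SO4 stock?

1.19 M

n(KOH) = 0.05220 x 0.02806 = 0.001465 mol.
n(H2SO4) in the aliquot = 0.001465 x 1/2 = 0.0007324 mol.
[diluted H2SO4] = 0.0007324 / 0.01245 = 0.05882 M.
Dilution factor = 500.0/24.76 = 20.19, so [stock] = 0.05882 x 20.19 = 1.19 M.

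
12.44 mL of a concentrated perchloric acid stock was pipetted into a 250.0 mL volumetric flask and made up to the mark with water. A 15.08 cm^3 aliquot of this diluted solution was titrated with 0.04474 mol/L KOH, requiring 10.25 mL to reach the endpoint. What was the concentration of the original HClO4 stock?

0.611 M

n(KOH) = 0.04474 x 0.01025 = 0.0004586 mol.
n(HClO4) in the aliquot = 0.0004586 mol.
[diluted HClO4] = 0.0004586 / 0.01508 = 0.03041 M.
Dilution factor = 250.0/12.44 = 20.10, so [stock] = 0.03041 x 20.10 = 0.611 M.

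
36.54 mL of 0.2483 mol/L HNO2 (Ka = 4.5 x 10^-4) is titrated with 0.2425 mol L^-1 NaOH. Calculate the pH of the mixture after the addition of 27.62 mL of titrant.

Initial n(HNO2) = 0.2483 x 0.03654 = 0.009073 mol.
n(NaOH) added = 0.2425 x 0.02762 = 0.006698 mol, converting that many moles of HNO2 to NO2-.
Remaining n(HNO2) = 0.002375 mol; n(NO2-) = 0.006698 mol.
By Henderson-Hasselbalch, pH = pKa + log([A^-]/[HA]) = 3.35 + log(0.006698/0.002375) = 3.35 + (+0.45) = 3.80.

3.80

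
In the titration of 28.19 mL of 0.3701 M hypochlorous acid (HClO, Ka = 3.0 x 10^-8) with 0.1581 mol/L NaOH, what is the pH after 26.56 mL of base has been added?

Initial n(HClO) = 0.3701 x 0.02819 = 0.01043 mol.
n(NaOH) added = 0.1581 x 0.02656 = 0.004199 mol, converting that many moles of HClO to ClO-.
Remaining n(HClO) = 0.006234 mol; n(ClO-) = 0.004199 mol.
By Henderson-Hasselbalch, pH = pKa + log([A^-]/[HA]) = 7.52 + log(0.004199/0.006234) = 7.52 + (-0.17) = 7.35.

7.35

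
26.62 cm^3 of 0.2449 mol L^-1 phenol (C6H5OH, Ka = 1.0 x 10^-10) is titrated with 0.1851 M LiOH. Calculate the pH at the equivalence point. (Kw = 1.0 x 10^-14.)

n(C6H5OH) = 0.2449 x 0.02662 = 0.006519 mol; V(LiOH) at equivalence = 0.006519/0.1851 = 0.03522 L.
At equivalence all the acid is converted to C6H5O-; total volume = 0.02662 + 0.03522 = 0.06184 L, so [C6H5O-] = 0.006519/0.06184 = 0.1054 M.
Kb = Kw/Ka = 1.0e-14 / 1.0 x 10^-10 = 0.000100.
[OH^-] = sqrt(Kb x [C6H5O-]) = sqrt(0.000100 x 0.1054) = 0.00325 M.
pOH = 2.49, so pH = 14.00 - 2.49 = 11.51.

11.51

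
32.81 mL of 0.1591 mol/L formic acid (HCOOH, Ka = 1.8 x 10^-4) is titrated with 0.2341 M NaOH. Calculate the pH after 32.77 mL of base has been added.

n(acid) = 0.1591 x 0.03281 = 0.005220 mol; n(NaOH) added = 0.2341 x 0.03277 = 0.007671 mol.
Base is in excess by 0.007671 - 0.005220 = 0.002451 mol in a total volume of 0.06558 L.
[OH^-] = 0.002451/0.06558 = 0.03738 M, so pOH = 1.43 and pH = 14.00 - 1.43 = 12.57.

12.57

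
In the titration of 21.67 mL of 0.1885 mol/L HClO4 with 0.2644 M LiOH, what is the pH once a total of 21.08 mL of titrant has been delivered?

n(acid) = 0.1885 x 0.02167 = 0.004085 mol; n(LiOH) added = 0.2644 x 0.02108 = 0.005574 mol.
Base is in excess by 0.005574 - 0.004085 = 0.001489 mol in a total volume of 0.04275 L.
[OH^-] = 0.001489/0.04275 = 0.03482 M, so pOH = 1.46 and pH = 14.00 - 1.46 = 12.54.

12.54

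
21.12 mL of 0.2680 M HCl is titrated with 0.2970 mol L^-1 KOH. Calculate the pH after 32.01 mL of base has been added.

12.86

n(acid) = 0.2680 x 0.02112 = 0.005660 mol; n(KOH) added = 0.2970 x 0.03201 = 0.009507 mol.
Base is in excess by 0.009507 - 0.005660 = 0.003847 mol in a total volume of 0.05313 L.
[OH^-] = 0.003847/0.05313 = 0.07240 M, so pOH = 1.14 and pH = 14.00 - 1.14 = 12.86.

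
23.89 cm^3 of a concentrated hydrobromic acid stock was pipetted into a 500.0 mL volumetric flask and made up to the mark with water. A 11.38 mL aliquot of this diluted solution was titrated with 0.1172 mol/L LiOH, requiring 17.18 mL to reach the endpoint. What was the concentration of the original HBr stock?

n(LiOH) = 0.1172 x 0.01718 = 0.002013 mol.
n(HBr) in the aliquot = 0.002013 mol.
[diluted HBr] = 0.002013 / 0.01138 = 0.1769 M.
Dilution factor = 500.0/23.89 = 20.93, so [stock] = 0.1769 x 20.93 = 3.70 M.

3.70 M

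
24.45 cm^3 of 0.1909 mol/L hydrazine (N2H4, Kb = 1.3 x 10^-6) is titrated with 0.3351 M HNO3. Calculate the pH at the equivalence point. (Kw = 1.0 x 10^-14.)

4.51

n(N2H4) = 0.1909 x 0.02445 = 0.004668 mol; V(HNO3) at equivalence = 0.004668/0.3351 = 0.01393 L.
At equivalence the base is fully converted to N2H5+; total volume = 0.03838 L, so [N2H5+] = 0.004668/0.03838 = 0.1216 M.
Ka(N2H5+) = Kw/Kb = 1.0e-14 / 1.3 x 10^-6 = 7.69e-9.
[H^+] = sqrt(Ka x [N2H5+]) = sqrt(7.69e-9 x 0.1216) = 3.06e-5 M.
pH = -log(3.06e-5) = 4.51.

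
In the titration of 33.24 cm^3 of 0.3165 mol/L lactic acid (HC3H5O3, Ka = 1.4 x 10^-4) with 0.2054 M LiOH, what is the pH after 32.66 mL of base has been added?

Initial n(HC3H5O3) = 0.3165 x 0.03324 = 0.01052 mol.
n(LiOH) added = 0.2054 x 0.03266 = 0.006708 mol, converting that many moles of HC3H5O3 to C3H5O3-.
Remaining n(HC3H5O3) = 0.003812 mol; n(C3H5O3-) = 0.006708 mol.
By Henderson-Hasselbalch, pH = pKa + log([A^-]/[HA]) = 3.85 + log(0.006708/0.003812) = 3.85 + (+0.25) = 4.10.

4.10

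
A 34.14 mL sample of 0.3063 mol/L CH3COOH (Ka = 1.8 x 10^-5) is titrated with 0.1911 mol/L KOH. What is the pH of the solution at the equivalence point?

n(CH3COOH) = 0.3063 x 0.03414 = 0.01046 mol; V(KOH) at equivalence = 0.01046/0.1911 = 0.05472 L.
At equivalence all the acid is converted to CH3COO-; total volume = 0.03414 + 0.05472 = 0.08886 L, so [CH3COO-] = 0.01046/0.08886 = 0.1177 M.
Kb = Kw/Ka = 1.0e-14 / 1.8 x 10^-5 = 5.56e-10.
[OH^-] = sqrt(Kb x [CH3COO-]) = sqrt(5.56e-10 x 0.1177) = 8.09e-6 M.
pOH = 5.09, so pH = 14.00 - 5.09 = 8.91.

8.91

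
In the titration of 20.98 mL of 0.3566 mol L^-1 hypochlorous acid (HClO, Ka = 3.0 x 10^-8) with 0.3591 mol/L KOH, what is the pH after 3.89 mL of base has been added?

6.88

Initial n(HClO) = 0.3566 x 0.02098 = 0.007481 mol.
n(KOH) added = 0.3591 x 0.003890 = 0.001397 mol, converting that many moles of HClO to ClO-.
Remaining n(HClO) = 0.006085 mol; n(ClO-) = 0.001397 mol.
By Henderson-Hasselbalch, pH = pKa + log([A^-]/[HA]) = 7.52 + log(0.001397/0.006085) = 7.52 + (-0.64) = 6.88.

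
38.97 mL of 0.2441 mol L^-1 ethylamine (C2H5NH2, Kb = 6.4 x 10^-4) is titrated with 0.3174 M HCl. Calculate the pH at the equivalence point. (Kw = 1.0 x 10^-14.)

5.83

n(C2H5NH2) = 0.2441 x 0.03897 = 0.009513 mol; V(HCl) at equivalence = 0.009513/0.3174 = 0.02997 L.
At equivalence the base is fully converted to C2H5NH3+; total volume = 0.06894 L, so [C2H5NH3+] = 0.009513/0.06894 = 0.1380 M.
Ka(C2H5NH3+) = Kw/Kb = 1.0e-14 / 6.4 x 10^-4 = 1.56e-11.
[H^+] = sqrt(Ka x [C2H5NH3+]) = sqrt(1.56e-11 x 0.1380) = 1.47e-6 M.
pH = -log(1.47e-6) = 5.83.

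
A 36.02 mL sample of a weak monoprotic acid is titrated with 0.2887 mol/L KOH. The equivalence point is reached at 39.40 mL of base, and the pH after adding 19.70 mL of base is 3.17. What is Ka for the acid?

6.8 x 10^-4

19.70 mL is half of the equivalence volume, so this is the half-equivalence point where [HA] = [A^-].
At half-equivalence pH = pKa, so pKa = 3.17.
Ka = 10^(-3.17) = 6.8 x 10^-4.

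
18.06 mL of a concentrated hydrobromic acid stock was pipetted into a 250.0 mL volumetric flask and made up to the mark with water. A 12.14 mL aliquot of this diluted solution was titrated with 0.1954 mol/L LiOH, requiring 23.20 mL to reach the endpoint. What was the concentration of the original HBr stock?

5.17 M

n(LiOH) = 0.1954 x 0.02320 = 0.004533 mol.
n(HBr) in the aliquot = 0.004533 mol.
[diluted HBr] = 0.004533 / 0.01214 = 0.3734 M.
Dilution factor = 250.0/18.06 = 13.84, so [stock] = 0.3734 x 13.84 = 5.17 M.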